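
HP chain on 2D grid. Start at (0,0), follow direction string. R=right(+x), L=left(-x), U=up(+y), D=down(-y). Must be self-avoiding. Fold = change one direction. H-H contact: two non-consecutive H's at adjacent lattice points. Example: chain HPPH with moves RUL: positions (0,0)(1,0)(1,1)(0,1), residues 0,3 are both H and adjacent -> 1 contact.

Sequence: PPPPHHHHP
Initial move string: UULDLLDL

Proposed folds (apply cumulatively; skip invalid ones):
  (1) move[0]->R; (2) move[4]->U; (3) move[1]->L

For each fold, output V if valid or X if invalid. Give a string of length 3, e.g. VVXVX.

Initial: UULDLLDL -> [(0, 0), (0, 1), (0, 2), (-1, 2), (-1, 1), (-2, 1), (-3, 1), (-3, 0), (-4, 0)]
Fold 1: move[0]->R => RULDLLDL INVALID (collision), skipped
Fold 2: move[4]->U => UULDULDL INVALID (collision), skipped
Fold 3: move[1]->L => ULLDLLDL VALID

Answer: XXV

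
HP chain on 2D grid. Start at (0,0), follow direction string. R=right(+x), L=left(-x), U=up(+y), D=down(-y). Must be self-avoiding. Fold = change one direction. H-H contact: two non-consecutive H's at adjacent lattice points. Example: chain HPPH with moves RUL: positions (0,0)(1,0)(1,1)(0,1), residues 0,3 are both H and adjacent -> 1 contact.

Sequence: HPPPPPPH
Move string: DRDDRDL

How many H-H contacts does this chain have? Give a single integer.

Positions: [(0, 0), (0, -1), (1, -1), (1, -2), (1, -3), (2, -3), (2, -4), (1, -4)]
No H-H contacts found.

Answer: 0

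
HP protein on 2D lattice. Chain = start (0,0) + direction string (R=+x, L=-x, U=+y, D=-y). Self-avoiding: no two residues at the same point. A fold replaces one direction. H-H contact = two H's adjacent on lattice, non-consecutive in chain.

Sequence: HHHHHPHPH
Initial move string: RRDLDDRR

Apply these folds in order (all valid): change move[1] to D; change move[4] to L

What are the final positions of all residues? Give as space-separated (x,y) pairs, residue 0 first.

Initial moves: RRDLDDRR
Fold: move[1]->D => RDDLDDRR (positions: [(0, 0), (1, 0), (1, -1), (1, -2), (0, -2), (0, -3), (0, -4), (1, -4), (2, -4)])
Fold: move[4]->L => RDDLLDRR (positions: [(0, 0), (1, 0), (1, -1), (1, -2), (0, -2), (-1, -2), (-1, -3), (0, -3), (1, -3)])

Answer: (0,0) (1,0) (1,-1) (1,-2) (0,-2) (-1,-2) (-1,-3) (0,-3) (1,-3)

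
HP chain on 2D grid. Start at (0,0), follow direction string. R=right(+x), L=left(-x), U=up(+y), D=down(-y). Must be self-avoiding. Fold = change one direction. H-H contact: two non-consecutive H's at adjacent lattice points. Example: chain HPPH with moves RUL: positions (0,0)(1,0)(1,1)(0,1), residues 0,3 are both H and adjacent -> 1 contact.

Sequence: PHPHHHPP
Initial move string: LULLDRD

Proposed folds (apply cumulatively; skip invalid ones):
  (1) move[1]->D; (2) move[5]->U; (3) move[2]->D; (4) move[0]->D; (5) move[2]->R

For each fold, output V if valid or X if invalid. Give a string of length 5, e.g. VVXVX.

Initial: LULLDRD -> [(0, 0), (-1, 0), (-1, 1), (-2, 1), (-3, 1), (-3, 0), (-2, 0), (-2, -1)]
Fold 1: move[1]->D => LDLLDRD VALID
Fold 2: move[5]->U => LDLLDUD INVALID (collision), skipped
Fold 3: move[2]->D => LDDLDRD VALID
Fold 4: move[0]->D => DDDLDRD VALID
Fold 5: move[2]->R => DDRLDRD INVALID (collision), skipped

Answer: VXVVX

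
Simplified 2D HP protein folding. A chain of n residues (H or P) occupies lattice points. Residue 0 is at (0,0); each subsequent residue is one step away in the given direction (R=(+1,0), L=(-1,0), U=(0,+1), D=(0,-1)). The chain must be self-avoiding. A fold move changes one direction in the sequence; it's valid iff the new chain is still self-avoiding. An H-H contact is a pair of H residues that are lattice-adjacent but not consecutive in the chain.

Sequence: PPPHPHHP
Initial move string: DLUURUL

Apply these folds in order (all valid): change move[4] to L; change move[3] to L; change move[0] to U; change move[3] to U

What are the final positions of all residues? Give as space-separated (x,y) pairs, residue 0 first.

Answer: (0,0) (0,1) (-1,1) (-1,2) (-1,3) (-2,3) (-2,4) (-3,4)

Derivation:
Initial moves: DLUURUL
Fold: move[4]->L => DLUULUL (positions: [(0, 0), (0, -1), (-1, -1), (-1, 0), (-1, 1), (-2, 1), (-2, 2), (-3, 2)])
Fold: move[3]->L => DLULLUL (positions: [(0, 0), (0, -1), (-1, -1), (-1, 0), (-2, 0), (-3, 0), (-3, 1), (-4, 1)])
Fold: move[0]->U => ULULLUL (positions: [(0, 0), (0, 1), (-1, 1), (-1, 2), (-2, 2), (-3, 2), (-3, 3), (-4, 3)])
Fold: move[3]->U => ULUULUL (positions: [(0, 0), (0, 1), (-1, 1), (-1, 2), (-1, 3), (-2, 3), (-2, 4), (-3, 4)])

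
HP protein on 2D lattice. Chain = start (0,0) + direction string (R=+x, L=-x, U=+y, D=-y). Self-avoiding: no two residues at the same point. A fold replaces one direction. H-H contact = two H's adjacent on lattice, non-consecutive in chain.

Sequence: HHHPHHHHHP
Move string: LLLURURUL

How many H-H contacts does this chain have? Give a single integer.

Answer: 1

Derivation:
Positions: [(0, 0), (-1, 0), (-2, 0), (-3, 0), (-3, 1), (-2, 1), (-2, 2), (-1, 2), (-1, 3), (-2, 3)]
H-H contact: residue 2 @(-2,0) - residue 5 @(-2, 1)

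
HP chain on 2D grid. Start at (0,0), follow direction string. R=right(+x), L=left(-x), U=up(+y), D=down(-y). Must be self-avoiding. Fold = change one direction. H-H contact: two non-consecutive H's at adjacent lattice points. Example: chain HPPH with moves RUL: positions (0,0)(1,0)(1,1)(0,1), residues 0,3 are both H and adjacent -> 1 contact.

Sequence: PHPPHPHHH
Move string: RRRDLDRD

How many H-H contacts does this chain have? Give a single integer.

Answer: 1

Derivation:
Positions: [(0, 0), (1, 0), (2, 0), (3, 0), (3, -1), (2, -1), (2, -2), (3, -2), (3, -3)]
H-H contact: residue 4 @(3,-1) - residue 7 @(3, -2)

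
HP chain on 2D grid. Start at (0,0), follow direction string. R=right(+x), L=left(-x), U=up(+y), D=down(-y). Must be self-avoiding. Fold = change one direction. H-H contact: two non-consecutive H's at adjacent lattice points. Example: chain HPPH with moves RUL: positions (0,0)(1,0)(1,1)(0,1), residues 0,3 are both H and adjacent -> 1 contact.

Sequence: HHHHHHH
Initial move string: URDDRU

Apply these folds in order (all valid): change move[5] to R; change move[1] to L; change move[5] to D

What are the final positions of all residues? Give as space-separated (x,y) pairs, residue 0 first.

Answer: (0,0) (0,1) (-1,1) (-1,0) (-1,-1) (0,-1) (0,-2)

Derivation:
Initial moves: URDDRU
Fold: move[5]->R => URDDRR (positions: [(0, 0), (0, 1), (1, 1), (1, 0), (1, -1), (2, -1), (3, -1)])
Fold: move[1]->L => ULDDRR (positions: [(0, 0), (0, 1), (-1, 1), (-1, 0), (-1, -1), (0, -1), (1, -1)])
Fold: move[5]->D => ULDDRD (positions: [(0, 0), (0, 1), (-1, 1), (-1, 0), (-1, -1), (0, -1), (0, -2)])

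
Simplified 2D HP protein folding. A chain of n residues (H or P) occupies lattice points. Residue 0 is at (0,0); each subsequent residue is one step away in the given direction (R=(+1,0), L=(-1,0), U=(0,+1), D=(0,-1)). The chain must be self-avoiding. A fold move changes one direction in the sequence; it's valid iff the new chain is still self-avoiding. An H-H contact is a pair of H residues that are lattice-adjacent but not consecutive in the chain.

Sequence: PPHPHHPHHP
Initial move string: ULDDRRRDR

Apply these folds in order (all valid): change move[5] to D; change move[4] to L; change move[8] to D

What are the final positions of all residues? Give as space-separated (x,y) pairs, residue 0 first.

Initial moves: ULDDRRRDR
Fold: move[5]->D => ULDDRDRDR (positions: [(0, 0), (0, 1), (-1, 1), (-1, 0), (-1, -1), (0, -1), (0, -2), (1, -2), (1, -3), (2, -3)])
Fold: move[4]->L => ULDDLDRDR (positions: [(0, 0), (0, 1), (-1, 1), (-1, 0), (-1, -1), (-2, -1), (-2, -2), (-1, -2), (-1, -3), (0, -3)])
Fold: move[8]->D => ULDDLDRDD (positions: [(0, 0), (0, 1), (-1, 1), (-1, 0), (-1, -1), (-2, -1), (-2, -2), (-1, -2), (-1, -3), (-1, -4)])

Answer: (0,0) (0,1) (-1,1) (-1,0) (-1,-1) (-2,-1) (-2,-2) (-1,-2) (-1,-3) (-1,-4)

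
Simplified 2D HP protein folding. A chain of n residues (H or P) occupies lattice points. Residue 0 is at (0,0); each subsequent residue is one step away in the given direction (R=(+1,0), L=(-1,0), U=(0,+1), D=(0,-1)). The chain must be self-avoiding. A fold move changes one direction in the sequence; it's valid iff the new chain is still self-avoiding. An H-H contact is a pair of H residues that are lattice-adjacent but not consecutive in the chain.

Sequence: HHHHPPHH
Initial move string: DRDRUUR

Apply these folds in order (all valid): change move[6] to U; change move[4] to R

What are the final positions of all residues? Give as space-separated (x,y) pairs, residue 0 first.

Answer: (0,0) (0,-1) (1,-1) (1,-2) (2,-2) (3,-2) (3,-1) (3,0)

Derivation:
Initial moves: DRDRUUR
Fold: move[6]->U => DRDRUUU (positions: [(0, 0), (0, -1), (1, -1), (1, -2), (2, -2), (2, -1), (2, 0), (2, 1)])
Fold: move[4]->R => DRDRRUU (positions: [(0, 0), (0, -1), (1, -1), (1, -2), (2, -2), (3, -2), (3, -1), (3, 0)])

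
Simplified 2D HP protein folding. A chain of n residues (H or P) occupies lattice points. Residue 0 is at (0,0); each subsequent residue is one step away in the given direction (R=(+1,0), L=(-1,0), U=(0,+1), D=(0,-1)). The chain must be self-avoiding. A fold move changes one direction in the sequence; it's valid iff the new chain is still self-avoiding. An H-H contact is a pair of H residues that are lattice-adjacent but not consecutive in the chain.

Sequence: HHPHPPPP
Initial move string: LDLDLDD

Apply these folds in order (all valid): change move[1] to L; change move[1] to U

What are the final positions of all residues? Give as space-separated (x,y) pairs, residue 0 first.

Answer: (0,0) (-1,0) (-1,1) (-2,1) (-2,0) (-3,0) (-3,-1) (-3,-2)

Derivation:
Initial moves: LDLDLDD
Fold: move[1]->L => LLLDLDD (positions: [(0, 0), (-1, 0), (-2, 0), (-3, 0), (-3, -1), (-4, -1), (-4, -2), (-4, -3)])
Fold: move[1]->U => LULDLDD (positions: [(0, 0), (-1, 0), (-1, 1), (-2, 1), (-2, 0), (-3, 0), (-3, -1), (-3, -2)])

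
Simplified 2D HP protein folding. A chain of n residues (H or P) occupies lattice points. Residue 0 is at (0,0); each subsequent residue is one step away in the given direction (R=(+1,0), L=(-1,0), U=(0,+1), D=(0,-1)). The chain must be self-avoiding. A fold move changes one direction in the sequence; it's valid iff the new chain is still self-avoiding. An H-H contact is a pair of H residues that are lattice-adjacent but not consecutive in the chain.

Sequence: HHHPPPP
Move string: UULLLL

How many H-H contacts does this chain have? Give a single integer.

Positions: [(0, 0), (0, 1), (0, 2), (-1, 2), (-2, 2), (-3, 2), (-4, 2)]
No H-H contacts found.

Answer: 0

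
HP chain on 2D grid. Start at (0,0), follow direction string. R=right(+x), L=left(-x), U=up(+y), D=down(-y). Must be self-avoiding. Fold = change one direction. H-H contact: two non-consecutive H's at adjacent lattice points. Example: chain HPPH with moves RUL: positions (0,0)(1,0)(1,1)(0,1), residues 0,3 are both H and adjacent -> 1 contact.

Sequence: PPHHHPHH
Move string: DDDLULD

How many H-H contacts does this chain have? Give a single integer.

Positions: [(0, 0), (0, -1), (0, -2), (0, -3), (-1, -3), (-1, -2), (-2, -2), (-2, -3)]
H-H contact: residue 4 @(-1,-3) - residue 7 @(-2, -3)

Answer: 1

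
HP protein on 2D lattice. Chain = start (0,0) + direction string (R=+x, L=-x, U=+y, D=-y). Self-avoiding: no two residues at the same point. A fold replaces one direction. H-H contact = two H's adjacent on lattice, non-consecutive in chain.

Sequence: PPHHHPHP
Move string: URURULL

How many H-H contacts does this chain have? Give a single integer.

Answer: 1

Derivation:
Positions: [(0, 0), (0, 1), (1, 1), (1, 2), (2, 2), (2, 3), (1, 3), (0, 3)]
H-H contact: residue 3 @(1,2) - residue 6 @(1, 3)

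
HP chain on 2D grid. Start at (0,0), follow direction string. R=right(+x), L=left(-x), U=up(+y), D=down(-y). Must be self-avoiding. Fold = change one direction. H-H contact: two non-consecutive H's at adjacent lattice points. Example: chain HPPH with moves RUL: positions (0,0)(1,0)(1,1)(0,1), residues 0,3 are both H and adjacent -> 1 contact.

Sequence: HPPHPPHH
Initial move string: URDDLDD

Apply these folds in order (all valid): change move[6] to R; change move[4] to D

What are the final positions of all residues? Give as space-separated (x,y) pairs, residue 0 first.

Initial moves: URDDLDD
Fold: move[6]->R => URDDLDR (positions: [(0, 0), (0, 1), (1, 1), (1, 0), (1, -1), (0, -1), (0, -2), (1, -2)])
Fold: move[4]->D => URDDDDR (positions: [(0, 0), (0, 1), (1, 1), (1, 0), (1, -1), (1, -2), (1, -3), (2, -3)])

Answer: (0,0) (0,1) (1,1) (1,0) (1,-1) (1,-2) (1,-3) (2,-3)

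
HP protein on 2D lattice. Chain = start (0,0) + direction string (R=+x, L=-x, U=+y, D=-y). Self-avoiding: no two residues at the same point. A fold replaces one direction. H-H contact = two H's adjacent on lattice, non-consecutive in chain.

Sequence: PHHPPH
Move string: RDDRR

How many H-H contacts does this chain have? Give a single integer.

Answer: 0

Derivation:
Positions: [(0, 0), (1, 0), (1, -1), (1, -2), (2, -2), (3, -2)]
No H-H contacts found.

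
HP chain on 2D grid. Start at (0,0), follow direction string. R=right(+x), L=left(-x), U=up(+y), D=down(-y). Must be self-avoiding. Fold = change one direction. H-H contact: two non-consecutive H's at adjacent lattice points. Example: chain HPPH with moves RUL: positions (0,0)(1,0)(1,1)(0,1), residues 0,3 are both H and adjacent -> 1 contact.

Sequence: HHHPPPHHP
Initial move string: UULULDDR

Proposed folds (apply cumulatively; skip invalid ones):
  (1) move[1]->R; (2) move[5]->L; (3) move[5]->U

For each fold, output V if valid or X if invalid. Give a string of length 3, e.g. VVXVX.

Answer: XVX

Derivation:
Initial: UULULDDR -> [(0, 0), (0, 1), (0, 2), (-1, 2), (-1, 3), (-2, 3), (-2, 2), (-2, 1), (-1, 1)]
Fold 1: move[1]->R => URLULDDR INVALID (collision), skipped
Fold 2: move[5]->L => UULULLDR VALID
Fold 3: move[5]->U => UULULUDR INVALID (collision), skipped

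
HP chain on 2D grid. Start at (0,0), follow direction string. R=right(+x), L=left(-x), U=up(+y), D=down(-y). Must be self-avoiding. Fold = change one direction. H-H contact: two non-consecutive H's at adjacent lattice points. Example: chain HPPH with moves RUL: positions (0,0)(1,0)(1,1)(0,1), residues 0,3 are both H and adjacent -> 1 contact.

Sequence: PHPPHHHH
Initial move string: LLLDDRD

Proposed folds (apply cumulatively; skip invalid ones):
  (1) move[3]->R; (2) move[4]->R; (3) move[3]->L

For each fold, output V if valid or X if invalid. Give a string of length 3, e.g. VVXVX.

Initial: LLLDDRD -> [(0, 0), (-1, 0), (-2, 0), (-3, 0), (-3, -1), (-3, -2), (-2, -2), (-2, -3)]
Fold 1: move[3]->R => LLLRDRD INVALID (collision), skipped
Fold 2: move[4]->R => LLLDRRD VALID
Fold 3: move[3]->L => LLLLRRD INVALID (collision), skipped

Answer: XVX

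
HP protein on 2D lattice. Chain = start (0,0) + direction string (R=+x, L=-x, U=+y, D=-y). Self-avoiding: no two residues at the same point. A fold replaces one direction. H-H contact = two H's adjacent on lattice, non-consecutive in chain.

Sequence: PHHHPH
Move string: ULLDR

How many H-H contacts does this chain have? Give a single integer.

Answer: 1

Derivation:
Positions: [(0, 0), (0, 1), (-1, 1), (-2, 1), (-2, 0), (-1, 0)]
H-H contact: residue 2 @(-1,1) - residue 5 @(-1, 0)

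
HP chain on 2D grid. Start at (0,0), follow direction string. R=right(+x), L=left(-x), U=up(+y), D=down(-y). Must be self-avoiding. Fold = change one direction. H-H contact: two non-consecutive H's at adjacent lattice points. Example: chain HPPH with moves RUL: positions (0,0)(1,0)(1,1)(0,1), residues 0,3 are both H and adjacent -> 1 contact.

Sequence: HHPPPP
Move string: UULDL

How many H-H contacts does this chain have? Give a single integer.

Positions: [(0, 0), (0, 1), (0, 2), (-1, 2), (-1, 1), (-2, 1)]
No H-H contacts found.

Answer: 0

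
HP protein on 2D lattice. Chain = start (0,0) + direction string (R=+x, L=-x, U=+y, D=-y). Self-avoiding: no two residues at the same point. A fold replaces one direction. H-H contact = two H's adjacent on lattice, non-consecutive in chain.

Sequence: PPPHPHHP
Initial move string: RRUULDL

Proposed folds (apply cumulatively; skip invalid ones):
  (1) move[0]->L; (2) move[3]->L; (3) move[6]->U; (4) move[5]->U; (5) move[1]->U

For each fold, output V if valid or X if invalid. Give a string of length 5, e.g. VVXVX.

Answer: XXXVV

Derivation:
Initial: RRUULDL -> [(0, 0), (1, 0), (2, 0), (2, 1), (2, 2), (1, 2), (1, 1), (0, 1)]
Fold 1: move[0]->L => LRUULDL INVALID (collision), skipped
Fold 2: move[3]->L => RRULLDL INVALID (collision), skipped
Fold 3: move[6]->U => RRUULDU INVALID (collision), skipped
Fold 4: move[5]->U => RRUULUL VALID
Fold 5: move[1]->U => RUUULUL VALID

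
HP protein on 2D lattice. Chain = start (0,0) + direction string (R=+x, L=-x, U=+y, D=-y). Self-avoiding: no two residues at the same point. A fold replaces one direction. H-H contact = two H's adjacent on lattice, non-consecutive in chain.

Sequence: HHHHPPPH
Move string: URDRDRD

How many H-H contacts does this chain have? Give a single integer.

Positions: [(0, 0), (0, 1), (1, 1), (1, 0), (2, 0), (2, -1), (3, -1), (3, -2)]
H-H contact: residue 0 @(0,0) - residue 3 @(1, 0)

Answer: 1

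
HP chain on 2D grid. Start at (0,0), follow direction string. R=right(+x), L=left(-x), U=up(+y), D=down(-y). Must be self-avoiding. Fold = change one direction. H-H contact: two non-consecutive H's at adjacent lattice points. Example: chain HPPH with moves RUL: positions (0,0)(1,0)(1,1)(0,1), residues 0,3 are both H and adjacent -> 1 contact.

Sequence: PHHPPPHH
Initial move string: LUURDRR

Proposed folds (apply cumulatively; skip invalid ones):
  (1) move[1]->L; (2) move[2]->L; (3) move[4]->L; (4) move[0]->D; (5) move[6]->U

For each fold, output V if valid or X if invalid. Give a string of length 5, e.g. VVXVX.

Initial: LUURDRR -> [(0, 0), (-1, 0), (-1, 1), (-1, 2), (0, 2), (0, 1), (1, 1), (2, 1)]
Fold 1: move[1]->L => LLURDRR INVALID (collision), skipped
Fold 2: move[2]->L => LULRDRR INVALID (collision), skipped
Fold 3: move[4]->L => LUURLRR INVALID (collision), skipped
Fold 4: move[0]->D => DUURDRR INVALID (collision), skipped
Fold 5: move[6]->U => LUURDRU VALID

Answer: XXXXV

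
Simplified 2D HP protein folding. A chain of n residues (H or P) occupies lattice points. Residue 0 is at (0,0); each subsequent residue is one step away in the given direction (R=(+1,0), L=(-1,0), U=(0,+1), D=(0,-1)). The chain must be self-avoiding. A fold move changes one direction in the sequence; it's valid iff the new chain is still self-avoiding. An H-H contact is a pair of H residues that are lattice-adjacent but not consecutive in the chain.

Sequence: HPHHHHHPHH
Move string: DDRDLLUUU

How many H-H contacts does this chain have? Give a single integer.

Positions: [(0, 0), (0, -1), (0, -2), (1, -2), (1, -3), (0, -3), (-1, -3), (-1, -2), (-1, -1), (-1, 0)]
H-H contact: residue 0 @(0,0) - residue 9 @(-1, 0)
H-H contact: residue 2 @(0,-2) - residue 5 @(0, -3)

Answer: 2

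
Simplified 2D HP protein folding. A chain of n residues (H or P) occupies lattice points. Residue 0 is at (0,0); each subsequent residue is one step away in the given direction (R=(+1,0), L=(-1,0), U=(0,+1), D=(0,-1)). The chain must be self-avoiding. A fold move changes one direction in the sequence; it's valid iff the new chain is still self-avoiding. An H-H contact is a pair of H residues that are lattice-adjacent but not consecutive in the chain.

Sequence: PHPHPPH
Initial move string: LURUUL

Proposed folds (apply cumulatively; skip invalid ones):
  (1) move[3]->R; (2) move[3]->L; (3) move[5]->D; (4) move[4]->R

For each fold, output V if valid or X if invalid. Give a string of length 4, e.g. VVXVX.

Initial: LURUUL -> [(0, 0), (-1, 0), (-1, 1), (0, 1), (0, 2), (0, 3), (-1, 3)]
Fold 1: move[3]->R => LURRUL VALID
Fold 2: move[3]->L => LURLUL INVALID (collision), skipped
Fold 3: move[5]->D => LURRUD INVALID (collision), skipped
Fold 4: move[4]->R => LURRRL INVALID (collision), skipped

Answer: VXXX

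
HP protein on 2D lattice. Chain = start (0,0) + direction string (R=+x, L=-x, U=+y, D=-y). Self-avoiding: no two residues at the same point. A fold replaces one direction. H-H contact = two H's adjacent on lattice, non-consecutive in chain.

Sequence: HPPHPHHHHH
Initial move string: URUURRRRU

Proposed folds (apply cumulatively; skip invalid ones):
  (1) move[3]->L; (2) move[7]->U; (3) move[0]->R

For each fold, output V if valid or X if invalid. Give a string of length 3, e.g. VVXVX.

Initial: URUURRRRU -> [(0, 0), (0, 1), (1, 1), (1, 2), (1, 3), (2, 3), (3, 3), (4, 3), (5, 3), (5, 4)]
Fold 1: move[3]->L => URULRRRRU INVALID (collision), skipped
Fold 2: move[7]->U => URUURRRUU VALID
Fold 3: move[0]->R => RRUURRRUU VALID

Answer: XVV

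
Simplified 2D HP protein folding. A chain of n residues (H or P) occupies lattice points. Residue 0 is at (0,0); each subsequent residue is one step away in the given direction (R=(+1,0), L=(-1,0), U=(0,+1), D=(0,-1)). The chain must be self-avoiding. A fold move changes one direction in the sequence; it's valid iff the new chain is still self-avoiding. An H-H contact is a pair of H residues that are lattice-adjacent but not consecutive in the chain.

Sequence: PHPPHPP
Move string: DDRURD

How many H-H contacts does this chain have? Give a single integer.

Answer: 1

Derivation:
Positions: [(0, 0), (0, -1), (0, -2), (1, -2), (1, -1), (2, -1), (2, -2)]
H-H contact: residue 1 @(0,-1) - residue 4 @(1, -1)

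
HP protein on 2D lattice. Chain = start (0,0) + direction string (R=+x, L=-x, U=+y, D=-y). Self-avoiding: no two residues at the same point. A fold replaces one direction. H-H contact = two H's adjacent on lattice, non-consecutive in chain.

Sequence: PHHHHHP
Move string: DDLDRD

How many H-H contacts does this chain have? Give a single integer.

Answer: 1

Derivation:
Positions: [(0, 0), (0, -1), (0, -2), (-1, -2), (-1, -3), (0, -3), (0, -4)]
H-H contact: residue 2 @(0,-2) - residue 5 @(0, -3)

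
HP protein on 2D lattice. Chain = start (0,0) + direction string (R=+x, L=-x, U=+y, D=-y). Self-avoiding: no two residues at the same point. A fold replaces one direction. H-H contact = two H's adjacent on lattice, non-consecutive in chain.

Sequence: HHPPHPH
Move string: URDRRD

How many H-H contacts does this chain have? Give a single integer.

Answer: 0

Derivation:
Positions: [(0, 0), (0, 1), (1, 1), (1, 0), (2, 0), (3, 0), (3, -1)]
No H-H contacts found.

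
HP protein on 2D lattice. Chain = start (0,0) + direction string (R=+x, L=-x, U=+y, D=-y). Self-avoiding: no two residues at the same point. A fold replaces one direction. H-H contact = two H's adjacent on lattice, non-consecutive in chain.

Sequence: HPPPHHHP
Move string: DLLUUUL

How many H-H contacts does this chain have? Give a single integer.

Positions: [(0, 0), (0, -1), (-1, -1), (-2, -1), (-2, 0), (-2, 1), (-2, 2), (-3, 2)]
No H-H contacts found.

Answer: 0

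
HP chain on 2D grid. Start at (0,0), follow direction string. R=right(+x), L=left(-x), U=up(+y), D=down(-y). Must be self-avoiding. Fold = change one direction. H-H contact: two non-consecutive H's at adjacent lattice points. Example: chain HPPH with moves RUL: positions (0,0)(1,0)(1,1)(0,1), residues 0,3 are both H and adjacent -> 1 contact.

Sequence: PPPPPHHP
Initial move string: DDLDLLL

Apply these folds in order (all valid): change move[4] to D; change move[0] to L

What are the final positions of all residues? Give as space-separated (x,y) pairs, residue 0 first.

Initial moves: DDLDLLL
Fold: move[4]->D => DDLDDLL (positions: [(0, 0), (0, -1), (0, -2), (-1, -2), (-1, -3), (-1, -4), (-2, -4), (-3, -4)])
Fold: move[0]->L => LDLDDLL (positions: [(0, 0), (-1, 0), (-1, -1), (-2, -1), (-2, -2), (-2, -3), (-3, -3), (-4, -3)])

Answer: (0,0) (-1,0) (-1,-1) (-2,-1) (-2,-2) (-2,-3) (-3,-3) (-4,-3)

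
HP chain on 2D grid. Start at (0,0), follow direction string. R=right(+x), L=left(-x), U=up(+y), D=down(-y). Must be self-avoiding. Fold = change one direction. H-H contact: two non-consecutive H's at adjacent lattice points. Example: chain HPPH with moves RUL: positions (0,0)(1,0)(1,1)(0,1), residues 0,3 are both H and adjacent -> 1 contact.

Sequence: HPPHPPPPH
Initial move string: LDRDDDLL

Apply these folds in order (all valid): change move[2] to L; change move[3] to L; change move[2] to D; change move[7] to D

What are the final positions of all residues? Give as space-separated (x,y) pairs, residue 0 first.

Answer: (0,0) (-1,0) (-1,-1) (-1,-2) (-2,-2) (-2,-3) (-2,-4) (-3,-4) (-3,-5)

Derivation:
Initial moves: LDRDDDLL
Fold: move[2]->L => LDLDDDLL (positions: [(0, 0), (-1, 0), (-1, -1), (-2, -1), (-2, -2), (-2, -3), (-2, -4), (-3, -4), (-4, -4)])
Fold: move[3]->L => LDLLDDLL (positions: [(0, 0), (-1, 0), (-1, -1), (-2, -1), (-3, -1), (-3, -2), (-3, -3), (-4, -3), (-5, -3)])
Fold: move[2]->D => LDDLDDLL (positions: [(0, 0), (-1, 0), (-1, -1), (-1, -2), (-2, -2), (-2, -3), (-2, -4), (-3, -4), (-4, -4)])
Fold: move[7]->D => LDDLDDLD (positions: [(0, 0), (-1, 0), (-1, -1), (-1, -2), (-2, -2), (-2, -3), (-2, -4), (-3, -4), (-3, -5)])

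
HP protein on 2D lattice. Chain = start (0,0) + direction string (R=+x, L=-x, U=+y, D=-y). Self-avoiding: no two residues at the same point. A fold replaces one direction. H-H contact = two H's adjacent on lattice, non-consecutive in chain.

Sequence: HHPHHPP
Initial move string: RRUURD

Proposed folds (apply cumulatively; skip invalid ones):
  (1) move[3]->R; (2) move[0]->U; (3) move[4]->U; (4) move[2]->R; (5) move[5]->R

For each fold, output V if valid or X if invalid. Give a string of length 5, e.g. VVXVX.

Initial: RRUURD -> [(0, 0), (1, 0), (2, 0), (2, 1), (2, 2), (3, 2), (3, 1)]
Fold 1: move[3]->R => RRURRD VALID
Fold 2: move[0]->U => URURRD VALID
Fold 3: move[4]->U => URURUD INVALID (collision), skipped
Fold 4: move[2]->R => URRRRD VALID
Fold 5: move[5]->R => URRRRR VALID

Answer: VVXVV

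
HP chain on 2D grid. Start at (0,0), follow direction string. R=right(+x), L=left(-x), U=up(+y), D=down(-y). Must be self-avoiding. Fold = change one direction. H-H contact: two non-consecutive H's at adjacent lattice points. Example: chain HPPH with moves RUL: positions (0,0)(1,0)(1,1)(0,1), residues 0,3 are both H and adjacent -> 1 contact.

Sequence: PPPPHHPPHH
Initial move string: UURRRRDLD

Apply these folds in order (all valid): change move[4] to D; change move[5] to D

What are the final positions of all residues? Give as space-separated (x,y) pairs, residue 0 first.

Initial moves: UURRRRDLD
Fold: move[4]->D => UURRDRDLD (positions: [(0, 0), (0, 1), (0, 2), (1, 2), (2, 2), (2, 1), (3, 1), (3, 0), (2, 0), (2, -1)])
Fold: move[5]->D => UURRDDDLD (positions: [(0, 0), (0, 1), (0, 2), (1, 2), (2, 2), (2, 1), (2, 0), (2, -1), (1, -1), (1, -2)])

Answer: (0,0) (0,1) (0,2) (1,2) (2,2) (2,1) (2,0) (2,-1) (1,-1) (1,-2)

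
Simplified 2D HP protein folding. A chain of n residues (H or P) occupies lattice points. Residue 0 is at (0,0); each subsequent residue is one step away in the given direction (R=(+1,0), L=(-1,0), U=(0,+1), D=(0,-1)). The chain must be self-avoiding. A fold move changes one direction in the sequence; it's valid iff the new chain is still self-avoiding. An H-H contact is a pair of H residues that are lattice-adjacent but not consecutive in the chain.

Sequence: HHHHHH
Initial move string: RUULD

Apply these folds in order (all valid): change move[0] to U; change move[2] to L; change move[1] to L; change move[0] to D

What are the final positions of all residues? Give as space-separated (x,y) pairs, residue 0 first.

Answer: (0,0) (0,-1) (-1,-1) (-2,-1) (-3,-1) (-3,-2)

Derivation:
Initial moves: RUULD
Fold: move[0]->U => UUULD (positions: [(0, 0), (0, 1), (0, 2), (0, 3), (-1, 3), (-1, 2)])
Fold: move[2]->L => UULLD (positions: [(0, 0), (0, 1), (0, 2), (-1, 2), (-2, 2), (-2, 1)])
Fold: move[1]->L => ULLLD (positions: [(0, 0), (0, 1), (-1, 1), (-2, 1), (-3, 1), (-3, 0)])
Fold: move[0]->D => DLLLD (positions: [(0, 0), (0, -1), (-1, -1), (-2, -1), (-3, -1), (-3, -2)])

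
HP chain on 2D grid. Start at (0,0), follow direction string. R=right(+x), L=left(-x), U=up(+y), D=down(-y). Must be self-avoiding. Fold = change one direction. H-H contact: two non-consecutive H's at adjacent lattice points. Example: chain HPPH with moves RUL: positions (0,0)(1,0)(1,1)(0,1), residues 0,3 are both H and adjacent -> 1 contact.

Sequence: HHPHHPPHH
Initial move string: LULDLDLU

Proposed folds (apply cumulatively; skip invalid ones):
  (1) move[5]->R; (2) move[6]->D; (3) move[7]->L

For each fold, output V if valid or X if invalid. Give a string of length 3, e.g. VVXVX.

Initial: LULDLDLU -> [(0, 0), (-1, 0), (-1, 1), (-2, 1), (-2, 0), (-3, 0), (-3, -1), (-4, -1), (-4, 0)]
Fold 1: move[5]->R => LULDLRLU INVALID (collision), skipped
Fold 2: move[6]->D => LULDLDDU INVALID (collision), skipped
Fold 3: move[7]->L => LULDLDLL VALID

Answer: XXV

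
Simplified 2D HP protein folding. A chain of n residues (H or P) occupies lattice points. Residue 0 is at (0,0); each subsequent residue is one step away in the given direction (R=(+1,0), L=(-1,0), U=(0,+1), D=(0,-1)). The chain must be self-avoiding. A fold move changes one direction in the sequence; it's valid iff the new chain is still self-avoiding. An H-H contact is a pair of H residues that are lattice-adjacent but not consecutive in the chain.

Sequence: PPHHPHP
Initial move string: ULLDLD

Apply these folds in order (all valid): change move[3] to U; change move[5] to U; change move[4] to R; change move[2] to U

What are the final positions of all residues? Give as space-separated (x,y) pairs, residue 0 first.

Answer: (0,0) (0,1) (-1,1) (-1,2) (-1,3) (0,3) (0,4)

Derivation:
Initial moves: ULLDLD
Fold: move[3]->U => ULLULD (positions: [(0, 0), (0, 1), (-1, 1), (-2, 1), (-2, 2), (-3, 2), (-3, 1)])
Fold: move[5]->U => ULLULU (positions: [(0, 0), (0, 1), (-1, 1), (-2, 1), (-2, 2), (-3, 2), (-3, 3)])
Fold: move[4]->R => ULLURU (positions: [(0, 0), (0, 1), (-1, 1), (-2, 1), (-2, 2), (-1, 2), (-1, 3)])
Fold: move[2]->U => ULUURU (positions: [(0, 0), (0, 1), (-1, 1), (-1, 2), (-1, 3), (0, 3), (0, 4)])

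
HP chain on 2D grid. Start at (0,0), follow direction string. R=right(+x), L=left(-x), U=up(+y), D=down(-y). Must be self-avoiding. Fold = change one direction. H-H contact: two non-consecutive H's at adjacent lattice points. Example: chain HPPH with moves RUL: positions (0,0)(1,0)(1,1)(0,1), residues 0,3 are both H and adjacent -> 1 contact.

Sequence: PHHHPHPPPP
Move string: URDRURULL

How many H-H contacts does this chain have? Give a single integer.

Answer: 1

Derivation:
Positions: [(0, 0), (0, 1), (1, 1), (1, 0), (2, 0), (2, 1), (3, 1), (3, 2), (2, 2), (1, 2)]
H-H contact: residue 2 @(1,1) - residue 5 @(2, 1)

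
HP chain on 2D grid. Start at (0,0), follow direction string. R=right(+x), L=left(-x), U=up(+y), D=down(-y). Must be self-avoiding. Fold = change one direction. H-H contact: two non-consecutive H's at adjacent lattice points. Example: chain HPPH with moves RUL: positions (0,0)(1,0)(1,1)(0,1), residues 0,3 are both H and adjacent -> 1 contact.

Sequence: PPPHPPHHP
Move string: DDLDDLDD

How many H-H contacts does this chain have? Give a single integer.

Answer: 0

Derivation:
Positions: [(0, 0), (0, -1), (0, -2), (-1, -2), (-1, -3), (-1, -4), (-2, -4), (-2, -5), (-2, -6)]
No H-H contacts found.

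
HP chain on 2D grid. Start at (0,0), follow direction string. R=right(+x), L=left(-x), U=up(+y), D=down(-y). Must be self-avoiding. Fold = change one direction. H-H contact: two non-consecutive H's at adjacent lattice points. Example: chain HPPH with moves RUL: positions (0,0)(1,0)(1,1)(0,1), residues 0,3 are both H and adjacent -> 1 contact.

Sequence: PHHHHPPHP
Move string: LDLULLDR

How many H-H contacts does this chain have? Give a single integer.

Positions: [(0, 0), (-1, 0), (-1, -1), (-2, -1), (-2, 0), (-3, 0), (-4, 0), (-4, -1), (-3, -1)]
H-H contact: residue 1 @(-1,0) - residue 4 @(-2, 0)

Answer: 1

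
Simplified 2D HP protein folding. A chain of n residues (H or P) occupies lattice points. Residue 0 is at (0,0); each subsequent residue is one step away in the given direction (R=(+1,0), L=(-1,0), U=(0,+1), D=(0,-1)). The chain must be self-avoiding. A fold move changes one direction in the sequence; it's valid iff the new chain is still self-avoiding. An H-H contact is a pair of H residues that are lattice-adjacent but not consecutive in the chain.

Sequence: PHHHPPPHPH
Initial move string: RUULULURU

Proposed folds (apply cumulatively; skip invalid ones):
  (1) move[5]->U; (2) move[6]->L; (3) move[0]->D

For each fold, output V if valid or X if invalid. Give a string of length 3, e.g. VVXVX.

Answer: VXX

Derivation:
Initial: RUULULURU -> [(0, 0), (1, 0), (1, 1), (1, 2), (0, 2), (0, 3), (-1, 3), (-1, 4), (0, 4), (0, 5)]
Fold 1: move[5]->U => RUULUUURU VALID
Fold 2: move[6]->L => RUULUULRU INVALID (collision), skipped
Fold 3: move[0]->D => DUULUUURU INVALID (collision), skipped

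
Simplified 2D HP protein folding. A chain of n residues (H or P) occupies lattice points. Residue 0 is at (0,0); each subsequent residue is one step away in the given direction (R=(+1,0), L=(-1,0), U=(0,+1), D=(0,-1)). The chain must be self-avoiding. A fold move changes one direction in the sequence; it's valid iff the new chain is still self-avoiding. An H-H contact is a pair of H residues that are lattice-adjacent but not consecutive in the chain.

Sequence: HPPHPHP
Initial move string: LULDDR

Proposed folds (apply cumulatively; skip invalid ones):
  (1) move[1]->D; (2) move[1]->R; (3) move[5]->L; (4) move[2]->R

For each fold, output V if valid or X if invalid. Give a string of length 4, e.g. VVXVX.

Answer: VXVV

Derivation:
Initial: LULDDR -> [(0, 0), (-1, 0), (-1, 1), (-2, 1), (-2, 0), (-2, -1), (-1, -1)]
Fold 1: move[1]->D => LDLDDR VALID
Fold 2: move[1]->R => LRLDDR INVALID (collision), skipped
Fold 3: move[5]->L => LDLDDL VALID
Fold 4: move[2]->R => LDRDDL VALID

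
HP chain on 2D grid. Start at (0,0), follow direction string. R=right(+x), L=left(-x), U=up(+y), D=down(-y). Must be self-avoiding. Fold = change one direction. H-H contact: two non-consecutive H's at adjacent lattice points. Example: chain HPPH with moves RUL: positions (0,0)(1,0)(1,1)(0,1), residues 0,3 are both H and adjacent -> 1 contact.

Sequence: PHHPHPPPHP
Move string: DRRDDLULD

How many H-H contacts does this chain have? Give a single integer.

Answer: 1

Derivation:
Positions: [(0, 0), (0, -1), (1, -1), (2, -1), (2, -2), (2, -3), (1, -3), (1, -2), (0, -2), (0, -3)]
H-H contact: residue 1 @(0,-1) - residue 8 @(0, -2)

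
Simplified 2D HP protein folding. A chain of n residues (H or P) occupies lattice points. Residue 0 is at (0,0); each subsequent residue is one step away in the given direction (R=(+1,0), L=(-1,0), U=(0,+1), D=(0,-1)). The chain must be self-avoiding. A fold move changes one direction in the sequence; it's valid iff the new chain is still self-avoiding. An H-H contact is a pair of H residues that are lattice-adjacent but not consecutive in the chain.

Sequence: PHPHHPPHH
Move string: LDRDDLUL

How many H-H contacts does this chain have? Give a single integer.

Answer: 1

Derivation:
Positions: [(0, 0), (-1, 0), (-1, -1), (0, -1), (0, -2), (0, -3), (-1, -3), (-1, -2), (-2, -2)]
H-H contact: residue 4 @(0,-2) - residue 7 @(-1, -2)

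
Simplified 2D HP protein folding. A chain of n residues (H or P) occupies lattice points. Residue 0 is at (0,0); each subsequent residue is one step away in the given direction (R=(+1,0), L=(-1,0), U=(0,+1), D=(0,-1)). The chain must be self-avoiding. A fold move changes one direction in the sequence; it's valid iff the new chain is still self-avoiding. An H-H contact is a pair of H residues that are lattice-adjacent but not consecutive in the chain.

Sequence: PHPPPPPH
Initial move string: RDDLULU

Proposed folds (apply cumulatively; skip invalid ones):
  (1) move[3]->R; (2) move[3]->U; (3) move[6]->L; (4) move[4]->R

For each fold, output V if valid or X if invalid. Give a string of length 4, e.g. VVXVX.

Answer: XXVX

Derivation:
Initial: RDDLULU -> [(0, 0), (1, 0), (1, -1), (1, -2), (0, -2), (0, -1), (-1, -1), (-1, 0)]
Fold 1: move[3]->R => RDDRULU INVALID (collision), skipped
Fold 2: move[3]->U => RDDUULU INVALID (collision), skipped
Fold 3: move[6]->L => RDDLULL VALID
Fold 4: move[4]->R => RDDLRLL INVALID (collision), skipped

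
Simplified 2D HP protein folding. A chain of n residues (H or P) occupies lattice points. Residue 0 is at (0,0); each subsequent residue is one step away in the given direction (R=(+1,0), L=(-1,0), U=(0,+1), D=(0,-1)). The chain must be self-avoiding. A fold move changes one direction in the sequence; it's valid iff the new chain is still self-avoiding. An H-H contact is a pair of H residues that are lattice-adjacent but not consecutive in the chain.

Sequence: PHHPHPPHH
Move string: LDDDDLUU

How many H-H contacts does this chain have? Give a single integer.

Answer: 1

Derivation:
Positions: [(0, 0), (-1, 0), (-1, -1), (-1, -2), (-1, -3), (-1, -4), (-2, -4), (-2, -3), (-2, -2)]
H-H contact: residue 4 @(-1,-3) - residue 7 @(-2, -3)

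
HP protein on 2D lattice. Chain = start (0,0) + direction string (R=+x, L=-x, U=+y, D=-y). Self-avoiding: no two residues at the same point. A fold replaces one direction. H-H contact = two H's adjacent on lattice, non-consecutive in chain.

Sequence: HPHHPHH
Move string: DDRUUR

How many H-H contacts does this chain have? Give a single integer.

Positions: [(0, 0), (0, -1), (0, -2), (1, -2), (1, -1), (1, 0), (2, 0)]
H-H contact: residue 0 @(0,0) - residue 5 @(1, 0)

Answer: 1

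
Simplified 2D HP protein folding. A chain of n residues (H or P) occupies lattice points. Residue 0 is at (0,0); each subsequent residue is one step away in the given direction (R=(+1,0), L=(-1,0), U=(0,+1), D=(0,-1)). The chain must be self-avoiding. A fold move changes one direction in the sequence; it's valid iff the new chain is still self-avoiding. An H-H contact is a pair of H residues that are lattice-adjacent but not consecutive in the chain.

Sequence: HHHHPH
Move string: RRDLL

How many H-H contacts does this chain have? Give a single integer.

Answer: 1

Derivation:
Positions: [(0, 0), (1, 0), (2, 0), (2, -1), (1, -1), (0, -1)]
H-H contact: residue 0 @(0,0) - residue 5 @(0, -1)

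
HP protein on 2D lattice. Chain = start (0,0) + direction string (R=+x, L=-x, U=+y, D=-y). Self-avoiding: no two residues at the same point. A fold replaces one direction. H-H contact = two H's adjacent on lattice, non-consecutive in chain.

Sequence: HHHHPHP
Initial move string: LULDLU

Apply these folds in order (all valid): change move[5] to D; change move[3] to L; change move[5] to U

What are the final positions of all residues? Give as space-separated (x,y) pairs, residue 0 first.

Initial moves: LULDLU
Fold: move[5]->D => LULDLD (positions: [(0, 0), (-1, 0), (-1, 1), (-2, 1), (-2, 0), (-3, 0), (-3, -1)])
Fold: move[3]->L => LULLLD (positions: [(0, 0), (-1, 0), (-1, 1), (-2, 1), (-3, 1), (-4, 1), (-4, 0)])
Fold: move[5]->U => LULLLU (positions: [(0, 0), (-1, 0), (-1, 1), (-2, 1), (-3, 1), (-4, 1), (-4, 2)])

Answer: (0,0) (-1,0) (-1,1) (-2,1) (-3,1) (-4,1) (-4,2)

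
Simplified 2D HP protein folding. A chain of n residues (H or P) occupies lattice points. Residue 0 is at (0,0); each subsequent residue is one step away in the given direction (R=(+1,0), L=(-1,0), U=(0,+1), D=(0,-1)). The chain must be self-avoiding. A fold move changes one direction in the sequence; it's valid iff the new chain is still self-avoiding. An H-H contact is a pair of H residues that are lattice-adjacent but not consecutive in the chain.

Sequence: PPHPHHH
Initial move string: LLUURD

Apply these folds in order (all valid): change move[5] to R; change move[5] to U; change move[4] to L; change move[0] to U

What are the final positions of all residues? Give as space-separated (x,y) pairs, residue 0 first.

Answer: (0,0) (0,1) (-1,1) (-1,2) (-1,3) (-2,3) (-2,4)

Derivation:
Initial moves: LLUURD
Fold: move[5]->R => LLUURR (positions: [(0, 0), (-1, 0), (-2, 0), (-2, 1), (-2, 2), (-1, 2), (0, 2)])
Fold: move[5]->U => LLUURU (positions: [(0, 0), (-1, 0), (-2, 0), (-2, 1), (-2, 2), (-1, 2), (-1, 3)])
Fold: move[4]->L => LLUULU (positions: [(0, 0), (-1, 0), (-2, 0), (-2, 1), (-2, 2), (-3, 2), (-3, 3)])
Fold: move[0]->U => ULUULU (positions: [(0, 0), (0, 1), (-1, 1), (-1, 2), (-1, 3), (-2, 3), (-2, 4)])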